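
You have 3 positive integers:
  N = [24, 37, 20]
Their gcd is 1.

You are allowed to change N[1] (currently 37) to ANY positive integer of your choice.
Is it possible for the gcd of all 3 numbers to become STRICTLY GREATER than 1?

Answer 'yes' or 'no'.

Answer: yes

Derivation:
Current gcd = 1
gcd of all OTHER numbers (without N[1]=37): gcd([24, 20]) = 4
The new gcd after any change is gcd(4, new_value).
This can be at most 4.
Since 4 > old gcd 1, the gcd CAN increase (e.g., set N[1] = 4).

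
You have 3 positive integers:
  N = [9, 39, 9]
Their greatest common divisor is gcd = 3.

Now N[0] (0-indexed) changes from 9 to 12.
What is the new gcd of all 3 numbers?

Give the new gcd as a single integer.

Numbers: [9, 39, 9], gcd = 3
Change: index 0, 9 -> 12
gcd of the OTHER numbers (without index 0): gcd([39, 9]) = 3
New gcd = gcd(g_others, new_val) = gcd(3, 12) = 3

Answer: 3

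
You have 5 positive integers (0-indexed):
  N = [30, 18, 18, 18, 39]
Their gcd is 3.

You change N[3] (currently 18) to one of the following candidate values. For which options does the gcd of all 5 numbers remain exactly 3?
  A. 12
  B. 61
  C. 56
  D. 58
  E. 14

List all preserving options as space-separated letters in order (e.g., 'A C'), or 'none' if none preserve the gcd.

Old gcd = 3; gcd of others (without N[3]) = 3
New gcd for candidate v: gcd(3, v). Preserves old gcd iff gcd(3, v) = 3.
  Option A: v=12, gcd(3,12)=3 -> preserves
  Option B: v=61, gcd(3,61)=1 -> changes
  Option C: v=56, gcd(3,56)=1 -> changes
  Option D: v=58, gcd(3,58)=1 -> changes
  Option E: v=14, gcd(3,14)=1 -> changes

Answer: A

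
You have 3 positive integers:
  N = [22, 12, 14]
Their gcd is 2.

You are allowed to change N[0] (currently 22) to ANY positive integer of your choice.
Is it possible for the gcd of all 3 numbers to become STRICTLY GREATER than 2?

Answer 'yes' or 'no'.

Answer: no

Derivation:
Current gcd = 2
gcd of all OTHER numbers (without N[0]=22): gcd([12, 14]) = 2
The new gcd after any change is gcd(2, new_value).
This can be at most 2.
Since 2 = old gcd 2, the gcd can only stay the same or decrease.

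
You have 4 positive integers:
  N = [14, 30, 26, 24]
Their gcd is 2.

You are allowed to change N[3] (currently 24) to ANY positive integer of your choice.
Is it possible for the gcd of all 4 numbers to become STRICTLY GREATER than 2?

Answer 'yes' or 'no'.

Current gcd = 2
gcd of all OTHER numbers (without N[3]=24): gcd([14, 30, 26]) = 2
The new gcd after any change is gcd(2, new_value).
This can be at most 2.
Since 2 = old gcd 2, the gcd can only stay the same or decrease.

Answer: no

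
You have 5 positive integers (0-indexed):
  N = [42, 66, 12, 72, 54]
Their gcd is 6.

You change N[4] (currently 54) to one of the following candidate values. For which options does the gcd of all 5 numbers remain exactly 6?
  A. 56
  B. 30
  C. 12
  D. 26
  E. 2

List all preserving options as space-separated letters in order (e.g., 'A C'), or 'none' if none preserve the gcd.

Old gcd = 6; gcd of others (without N[4]) = 6
New gcd for candidate v: gcd(6, v). Preserves old gcd iff gcd(6, v) = 6.
  Option A: v=56, gcd(6,56)=2 -> changes
  Option B: v=30, gcd(6,30)=6 -> preserves
  Option C: v=12, gcd(6,12)=6 -> preserves
  Option D: v=26, gcd(6,26)=2 -> changes
  Option E: v=2, gcd(6,2)=2 -> changes

Answer: B C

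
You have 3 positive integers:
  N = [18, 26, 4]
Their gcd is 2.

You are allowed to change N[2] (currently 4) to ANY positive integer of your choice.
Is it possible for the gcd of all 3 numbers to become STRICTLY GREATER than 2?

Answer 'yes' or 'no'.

Current gcd = 2
gcd of all OTHER numbers (without N[2]=4): gcd([18, 26]) = 2
The new gcd after any change is gcd(2, new_value).
This can be at most 2.
Since 2 = old gcd 2, the gcd can only stay the same or decrease.

Answer: no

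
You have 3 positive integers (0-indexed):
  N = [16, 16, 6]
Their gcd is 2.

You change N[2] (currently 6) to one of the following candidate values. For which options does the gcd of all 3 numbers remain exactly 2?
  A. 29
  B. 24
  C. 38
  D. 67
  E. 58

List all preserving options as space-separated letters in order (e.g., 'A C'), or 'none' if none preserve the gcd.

Old gcd = 2; gcd of others (without N[2]) = 16
New gcd for candidate v: gcd(16, v). Preserves old gcd iff gcd(16, v) = 2.
  Option A: v=29, gcd(16,29)=1 -> changes
  Option B: v=24, gcd(16,24)=8 -> changes
  Option C: v=38, gcd(16,38)=2 -> preserves
  Option D: v=67, gcd(16,67)=1 -> changes
  Option E: v=58, gcd(16,58)=2 -> preserves

Answer: C E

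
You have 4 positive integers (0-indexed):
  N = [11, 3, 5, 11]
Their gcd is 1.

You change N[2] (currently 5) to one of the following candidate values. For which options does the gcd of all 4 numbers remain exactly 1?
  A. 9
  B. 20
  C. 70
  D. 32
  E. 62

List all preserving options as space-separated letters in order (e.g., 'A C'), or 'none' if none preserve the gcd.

Old gcd = 1; gcd of others (without N[2]) = 1
New gcd for candidate v: gcd(1, v). Preserves old gcd iff gcd(1, v) = 1.
  Option A: v=9, gcd(1,9)=1 -> preserves
  Option B: v=20, gcd(1,20)=1 -> preserves
  Option C: v=70, gcd(1,70)=1 -> preserves
  Option D: v=32, gcd(1,32)=1 -> preserves
  Option E: v=62, gcd(1,62)=1 -> preserves

Answer: A B C D E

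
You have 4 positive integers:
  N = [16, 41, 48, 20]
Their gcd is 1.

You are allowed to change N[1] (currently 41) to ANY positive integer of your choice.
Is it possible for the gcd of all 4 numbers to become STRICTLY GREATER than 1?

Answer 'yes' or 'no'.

Answer: yes

Derivation:
Current gcd = 1
gcd of all OTHER numbers (without N[1]=41): gcd([16, 48, 20]) = 4
The new gcd after any change is gcd(4, new_value).
This can be at most 4.
Since 4 > old gcd 1, the gcd CAN increase (e.g., set N[1] = 4).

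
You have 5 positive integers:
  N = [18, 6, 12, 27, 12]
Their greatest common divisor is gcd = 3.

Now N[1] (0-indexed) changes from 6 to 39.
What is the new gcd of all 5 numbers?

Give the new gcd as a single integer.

Numbers: [18, 6, 12, 27, 12], gcd = 3
Change: index 1, 6 -> 39
gcd of the OTHER numbers (without index 1): gcd([18, 12, 27, 12]) = 3
New gcd = gcd(g_others, new_val) = gcd(3, 39) = 3

Answer: 3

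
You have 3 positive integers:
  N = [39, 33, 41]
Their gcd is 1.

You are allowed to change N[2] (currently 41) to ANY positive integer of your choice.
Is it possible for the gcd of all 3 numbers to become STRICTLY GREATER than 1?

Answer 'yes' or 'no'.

Current gcd = 1
gcd of all OTHER numbers (without N[2]=41): gcd([39, 33]) = 3
The new gcd after any change is gcd(3, new_value).
This can be at most 3.
Since 3 > old gcd 1, the gcd CAN increase (e.g., set N[2] = 3).

Answer: yes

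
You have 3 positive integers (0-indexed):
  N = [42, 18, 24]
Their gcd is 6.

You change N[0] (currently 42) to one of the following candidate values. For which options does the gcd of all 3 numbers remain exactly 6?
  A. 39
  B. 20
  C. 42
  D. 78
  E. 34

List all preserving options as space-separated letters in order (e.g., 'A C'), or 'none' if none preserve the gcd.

Answer: C D

Derivation:
Old gcd = 6; gcd of others (without N[0]) = 6
New gcd for candidate v: gcd(6, v). Preserves old gcd iff gcd(6, v) = 6.
  Option A: v=39, gcd(6,39)=3 -> changes
  Option B: v=20, gcd(6,20)=2 -> changes
  Option C: v=42, gcd(6,42)=6 -> preserves
  Option D: v=78, gcd(6,78)=6 -> preserves
  Option E: v=34, gcd(6,34)=2 -> changes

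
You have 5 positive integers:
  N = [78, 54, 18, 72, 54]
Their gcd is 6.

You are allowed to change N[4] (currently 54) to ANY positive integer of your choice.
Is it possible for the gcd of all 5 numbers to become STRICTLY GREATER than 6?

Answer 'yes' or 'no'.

Current gcd = 6
gcd of all OTHER numbers (without N[4]=54): gcd([78, 54, 18, 72]) = 6
The new gcd after any change is gcd(6, new_value).
This can be at most 6.
Since 6 = old gcd 6, the gcd can only stay the same or decrease.

Answer: no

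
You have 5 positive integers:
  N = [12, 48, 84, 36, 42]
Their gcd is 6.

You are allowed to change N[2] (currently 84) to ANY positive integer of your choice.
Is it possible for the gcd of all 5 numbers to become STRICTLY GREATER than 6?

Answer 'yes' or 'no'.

Answer: no

Derivation:
Current gcd = 6
gcd of all OTHER numbers (without N[2]=84): gcd([12, 48, 36, 42]) = 6
The new gcd after any change is gcd(6, new_value).
This can be at most 6.
Since 6 = old gcd 6, the gcd can only stay the same or decrease.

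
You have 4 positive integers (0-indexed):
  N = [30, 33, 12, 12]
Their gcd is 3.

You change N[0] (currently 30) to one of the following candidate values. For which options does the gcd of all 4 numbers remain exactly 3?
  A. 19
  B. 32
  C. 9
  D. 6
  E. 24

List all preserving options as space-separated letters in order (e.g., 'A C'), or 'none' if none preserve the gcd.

Old gcd = 3; gcd of others (without N[0]) = 3
New gcd for candidate v: gcd(3, v). Preserves old gcd iff gcd(3, v) = 3.
  Option A: v=19, gcd(3,19)=1 -> changes
  Option B: v=32, gcd(3,32)=1 -> changes
  Option C: v=9, gcd(3,9)=3 -> preserves
  Option D: v=6, gcd(3,6)=3 -> preserves
  Option E: v=24, gcd(3,24)=3 -> preserves

Answer: C D E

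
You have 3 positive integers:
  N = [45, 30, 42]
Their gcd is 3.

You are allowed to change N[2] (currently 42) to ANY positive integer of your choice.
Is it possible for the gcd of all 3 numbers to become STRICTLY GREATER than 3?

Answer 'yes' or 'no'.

Current gcd = 3
gcd of all OTHER numbers (without N[2]=42): gcd([45, 30]) = 15
The new gcd after any change is gcd(15, new_value).
This can be at most 15.
Since 15 > old gcd 3, the gcd CAN increase (e.g., set N[2] = 15).

Answer: yes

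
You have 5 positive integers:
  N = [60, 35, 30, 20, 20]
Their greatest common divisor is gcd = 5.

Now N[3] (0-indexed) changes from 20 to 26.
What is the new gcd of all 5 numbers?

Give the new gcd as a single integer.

Numbers: [60, 35, 30, 20, 20], gcd = 5
Change: index 3, 20 -> 26
gcd of the OTHER numbers (without index 3): gcd([60, 35, 30, 20]) = 5
New gcd = gcd(g_others, new_val) = gcd(5, 26) = 1

Answer: 1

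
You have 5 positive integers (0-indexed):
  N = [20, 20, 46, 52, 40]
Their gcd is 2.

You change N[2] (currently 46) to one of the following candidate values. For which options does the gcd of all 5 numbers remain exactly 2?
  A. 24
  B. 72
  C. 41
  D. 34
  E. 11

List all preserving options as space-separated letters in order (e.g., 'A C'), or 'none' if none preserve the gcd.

Old gcd = 2; gcd of others (without N[2]) = 4
New gcd for candidate v: gcd(4, v). Preserves old gcd iff gcd(4, v) = 2.
  Option A: v=24, gcd(4,24)=4 -> changes
  Option B: v=72, gcd(4,72)=4 -> changes
  Option C: v=41, gcd(4,41)=1 -> changes
  Option D: v=34, gcd(4,34)=2 -> preserves
  Option E: v=11, gcd(4,11)=1 -> changes

Answer: D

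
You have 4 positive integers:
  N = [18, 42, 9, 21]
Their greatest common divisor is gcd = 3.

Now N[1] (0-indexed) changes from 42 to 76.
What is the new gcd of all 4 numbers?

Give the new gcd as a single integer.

Answer: 1

Derivation:
Numbers: [18, 42, 9, 21], gcd = 3
Change: index 1, 42 -> 76
gcd of the OTHER numbers (without index 1): gcd([18, 9, 21]) = 3
New gcd = gcd(g_others, new_val) = gcd(3, 76) = 1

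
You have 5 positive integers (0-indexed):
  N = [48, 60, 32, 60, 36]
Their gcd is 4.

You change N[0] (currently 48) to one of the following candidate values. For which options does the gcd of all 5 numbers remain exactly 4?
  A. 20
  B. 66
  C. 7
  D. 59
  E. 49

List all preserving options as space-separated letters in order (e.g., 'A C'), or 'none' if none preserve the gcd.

Old gcd = 4; gcd of others (without N[0]) = 4
New gcd for candidate v: gcd(4, v). Preserves old gcd iff gcd(4, v) = 4.
  Option A: v=20, gcd(4,20)=4 -> preserves
  Option B: v=66, gcd(4,66)=2 -> changes
  Option C: v=7, gcd(4,7)=1 -> changes
  Option D: v=59, gcd(4,59)=1 -> changes
  Option E: v=49, gcd(4,49)=1 -> changes

Answer: A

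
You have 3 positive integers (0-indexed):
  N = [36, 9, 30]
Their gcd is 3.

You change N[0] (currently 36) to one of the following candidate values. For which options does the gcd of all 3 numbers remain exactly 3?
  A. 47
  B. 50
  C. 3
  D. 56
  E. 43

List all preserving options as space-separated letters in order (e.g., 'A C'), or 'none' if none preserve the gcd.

Answer: C

Derivation:
Old gcd = 3; gcd of others (without N[0]) = 3
New gcd for candidate v: gcd(3, v). Preserves old gcd iff gcd(3, v) = 3.
  Option A: v=47, gcd(3,47)=1 -> changes
  Option B: v=50, gcd(3,50)=1 -> changes
  Option C: v=3, gcd(3,3)=3 -> preserves
  Option D: v=56, gcd(3,56)=1 -> changes
  Option E: v=43, gcd(3,43)=1 -> changes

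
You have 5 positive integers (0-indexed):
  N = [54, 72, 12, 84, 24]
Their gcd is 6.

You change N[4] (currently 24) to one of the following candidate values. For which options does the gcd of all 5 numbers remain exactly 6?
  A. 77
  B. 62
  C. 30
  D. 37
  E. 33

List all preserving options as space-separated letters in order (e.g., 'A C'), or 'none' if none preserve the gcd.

Answer: C

Derivation:
Old gcd = 6; gcd of others (without N[4]) = 6
New gcd for candidate v: gcd(6, v). Preserves old gcd iff gcd(6, v) = 6.
  Option A: v=77, gcd(6,77)=1 -> changes
  Option B: v=62, gcd(6,62)=2 -> changes
  Option C: v=30, gcd(6,30)=6 -> preserves
  Option D: v=37, gcd(6,37)=1 -> changes
  Option E: v=33, gcd(6,33)=3 -> changes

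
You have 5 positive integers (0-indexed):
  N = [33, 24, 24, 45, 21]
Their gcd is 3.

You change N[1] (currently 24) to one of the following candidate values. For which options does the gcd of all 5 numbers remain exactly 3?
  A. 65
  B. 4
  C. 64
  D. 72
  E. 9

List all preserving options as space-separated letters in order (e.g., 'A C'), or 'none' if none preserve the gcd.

Answer: D E

Derivation:
Old gcd = 3; gcd of others (without N[1]) = 3
New gcd for candidate v: gcd(3, v). Preserves old gcd iff gcd(3, v) = 3.
  Option A: v=65, gcd(3,65)=1 -> changes
  Option B: v=4, gcd(3,4)=1 -> changes
  Option C: v=64, gcd(3,64)=1 -> changes
  Option D: v=72, gcd(3,72)=3 -> preserves
  Option E: v=9, gcd(3,9)=3 -> preserves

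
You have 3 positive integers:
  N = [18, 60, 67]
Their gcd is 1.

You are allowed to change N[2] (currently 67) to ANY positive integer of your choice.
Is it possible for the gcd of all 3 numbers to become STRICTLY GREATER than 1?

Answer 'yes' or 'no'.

Current gcd = 1
gcd of all OTHER numbers (without N[2]=67): gcd([18, 60]) = 6
The new gcd after any change is gcd(6, new_value).
This can be at most 6.
Since 6 > old gcd 1, the gcd CAN increase (e.g., set N[2] = 6).

Answer: yes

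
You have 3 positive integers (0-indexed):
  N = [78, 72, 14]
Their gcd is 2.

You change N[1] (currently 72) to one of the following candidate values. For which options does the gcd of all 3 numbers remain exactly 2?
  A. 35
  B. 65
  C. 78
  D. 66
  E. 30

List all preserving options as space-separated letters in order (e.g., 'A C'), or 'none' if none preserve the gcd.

Answer: C D E

Derivation:
Old gcd = 2; gcd of others (without N[1]) = 2
New gcd for candidate v: gcd(2, v). Preserves old gcd iff gcd(2, v) = 2.
  Option A: v=35, gcd(2,35)=1 -> changes
  Option B: v=65, gcd(2,65)=1 -> changes
  Option C: v=78, gcd(2,78)=2 -> preserves
  Option D: v=66, gcd(2,66)=2 -> preserves
  Option E: v=30, gcd(2,30)=2 -> preserves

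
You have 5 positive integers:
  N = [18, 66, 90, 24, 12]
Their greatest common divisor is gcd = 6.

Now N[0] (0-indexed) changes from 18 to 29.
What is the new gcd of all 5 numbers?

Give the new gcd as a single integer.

Numbers: [18, 66, 90, 24, 12], gcd = 6
Change: index 0, 18 -> 29
gcd of the OTHER numbers (without index 0): gcd([66, 90, 24, 12]) = 6
New gcd = gcd(g_others, new_val) = gcd(6, 29) = 1

Answer: 1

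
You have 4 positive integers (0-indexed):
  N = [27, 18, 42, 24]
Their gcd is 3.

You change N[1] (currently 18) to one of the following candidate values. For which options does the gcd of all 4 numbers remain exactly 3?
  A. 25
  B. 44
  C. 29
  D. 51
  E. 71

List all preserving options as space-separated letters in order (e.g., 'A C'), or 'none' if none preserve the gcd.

Answer: D

Derivation:
Old gcd = 3; gcd of others (without N[1]) = 3
New gcd for candidate v: gcd(3, v). Preserves old gcd iff gcd(3, v) = 3.
  Option A: v=25, gcd(3,25)=1 -> changes
  Option B: v=44, gcd(3,44)=1 -> changes
  Option C: v=29, gcd(3,29)=1 -> changes
  Option D: v=51, gcd(3,51)=3 -> preserves
  Option E: v=71, gcd(3,71)=1 -> changes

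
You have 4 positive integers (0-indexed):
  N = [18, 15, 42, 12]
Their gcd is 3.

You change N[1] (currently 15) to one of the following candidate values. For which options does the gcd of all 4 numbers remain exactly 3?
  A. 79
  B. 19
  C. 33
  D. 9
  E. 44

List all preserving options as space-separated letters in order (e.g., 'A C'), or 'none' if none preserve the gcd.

Old gcd = 3; gcd of others (without N[1]) = 6
New gcd for candidate v: gcd(6, v). Preserves old gcd iff gcd(6, v) = 3.
  Option A: v=79, gcd(6,79)=1 -> changes
  Option B: v=19, gcd(6,19)=1 -> changes
  Option C: v=33, gcd(6,33)=3 -> preserves
  Option D: v=9, gcd(6,9)=3 -> preserves
  Option E: v=44, gcd(6,44)=2 -> changes

Answer: C D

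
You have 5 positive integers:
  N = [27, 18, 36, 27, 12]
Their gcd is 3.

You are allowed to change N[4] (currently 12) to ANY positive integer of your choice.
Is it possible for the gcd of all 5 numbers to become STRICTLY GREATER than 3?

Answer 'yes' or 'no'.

Current gcd = 3
gcd of all OTHER numbers (without N[4]=12): gcd([27, 18, 36, 27]) = 9
The new gcd after any change is gcd(9, new_value).
This can be at most 9.
Since 9 > old gcd 3, the gcd CAN increase (e.g., set N[4] = 9).

Answer: yes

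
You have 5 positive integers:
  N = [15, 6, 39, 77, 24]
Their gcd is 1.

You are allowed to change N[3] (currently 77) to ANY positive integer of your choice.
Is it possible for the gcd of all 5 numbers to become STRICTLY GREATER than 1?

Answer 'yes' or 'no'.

Answer: yes

Derivation:
Current gcd = 1
gcd of all OTHER numbers (without N[3]=77): gcd([15, 6, 39, 24]) = 3
The new gcd after any change is gcd(3, new_value).
This can be at most 3.
Since 3 > old gcd 1, the gcd CAN increase (e.g., set N[3] = 3).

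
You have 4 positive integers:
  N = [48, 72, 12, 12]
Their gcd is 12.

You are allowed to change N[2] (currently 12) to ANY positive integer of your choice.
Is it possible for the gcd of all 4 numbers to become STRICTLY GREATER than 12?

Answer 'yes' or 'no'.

Current gcd = 12
gcd of all OTHER numbers (without N[2]=12): gcd([48, 72, 12]) = 12
The new gcd after any change is gcd(12, new_value).
This can be at most 12.
Since 12 = old gcd 12, the gcd can only stay the same or decrease.

Answer: no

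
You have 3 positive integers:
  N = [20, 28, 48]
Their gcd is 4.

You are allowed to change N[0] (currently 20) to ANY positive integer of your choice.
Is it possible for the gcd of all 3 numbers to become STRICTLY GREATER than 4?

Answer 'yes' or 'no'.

Current gcd = 4
gcd of all OTHER numbers (without N[0]=20): gcd([28, 48]) = 4
The new gcd after any change is gcd(4, new_value).
This can be at most 4.
Since 4 = old gcd 4, the gcd can only stay the same or decrease.

Answer: no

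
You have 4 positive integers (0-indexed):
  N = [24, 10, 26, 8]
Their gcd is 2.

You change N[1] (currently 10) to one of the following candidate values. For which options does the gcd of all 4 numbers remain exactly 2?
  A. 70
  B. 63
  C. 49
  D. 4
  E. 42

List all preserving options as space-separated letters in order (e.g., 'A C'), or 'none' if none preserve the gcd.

Answer: A D E

Derivation:
Old gcd = 2; gcd of others (without N[1]) = 2
New gcd for candidate v: gcd(2, v). Preserves old gcd iff gcd(2, v) = 2.
  Option A: v=70, gcd(2,70)=2 -> preserves
  Option B: v=63, gcd(2,63)=1 -> changes
  Option C: v=49, gcd(2,49)=1 -> changes
  Option D: v=4, gcd(2,4)=2 -> preserves
  Option E: v=42, gcd(2,42)=2 -> preserves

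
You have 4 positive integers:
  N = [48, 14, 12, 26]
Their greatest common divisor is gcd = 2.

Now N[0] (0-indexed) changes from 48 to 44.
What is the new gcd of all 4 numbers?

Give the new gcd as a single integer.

Numbers: [48, 14, 12, 26], gcd = 2
Change: index 0, 48 -> 44
gcd of the OTHER numbers (without index 0): gcd([14, 12, 26]) = 2
New gcd = gcd(g_others, new_val) = gcd(2, 44) = 2

Answer: 2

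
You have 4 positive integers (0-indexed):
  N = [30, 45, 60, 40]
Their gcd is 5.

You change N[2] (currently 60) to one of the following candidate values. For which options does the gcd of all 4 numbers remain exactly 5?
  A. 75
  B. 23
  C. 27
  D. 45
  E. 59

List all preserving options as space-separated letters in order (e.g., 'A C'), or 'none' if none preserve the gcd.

Answer: A D

Derivation:
Old gcd = 5; gcd of others (without N[2]) = 5
New gcd for candidate v: gcd(5, v). Preserves old gcd iff gcd(5, v) = 5.
  Option A: v=75, gcd(5,75)=5 -> preserves
  Option B: v=23, gcd(5,23)=1 -> changes
  Option C: v=27, gcd(5,27)=1 -> changes
  Option D: v=45, gcd(5,45)=5 -> preserves
  Option E: v=59, gcd(5,59)=1 -> changes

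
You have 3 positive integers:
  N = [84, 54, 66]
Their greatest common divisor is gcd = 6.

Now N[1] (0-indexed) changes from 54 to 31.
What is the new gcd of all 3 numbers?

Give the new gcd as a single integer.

Numbers: [84, 54, 66], gcd = 6
Change: index 1, 54 -> 31
gcd of the OTHER numbers (without index 1): gcd([84, 66]) = 6
New gcd = gcd(g_others, new_val) = gcd(6, 31) = 1

Answer: 1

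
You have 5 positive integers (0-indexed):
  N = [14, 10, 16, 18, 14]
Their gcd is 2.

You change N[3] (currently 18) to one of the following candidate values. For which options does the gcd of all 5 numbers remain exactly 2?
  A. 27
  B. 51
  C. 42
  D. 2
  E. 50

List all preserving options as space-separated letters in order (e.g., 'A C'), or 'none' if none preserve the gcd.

Answer: C D E

Derivation:
Old gcd = 2; gcd of others (without N[3]) = 2
New gcd for candidate v: gcd(2, v). Preserves old gcd iff gcd(2, v) = 2.
  Option A: v=27, gcd(2,27)=1 -> changes
  Option B: v=51, gcd(2,51)=1 -> changes
  Option C: v=42, gcd(2,42)=2 -> preserves
  Option D: v=2, gcd(2,2)=2 -> preserves
  Option E: v=50, gcd(2,50)=2 -> preserves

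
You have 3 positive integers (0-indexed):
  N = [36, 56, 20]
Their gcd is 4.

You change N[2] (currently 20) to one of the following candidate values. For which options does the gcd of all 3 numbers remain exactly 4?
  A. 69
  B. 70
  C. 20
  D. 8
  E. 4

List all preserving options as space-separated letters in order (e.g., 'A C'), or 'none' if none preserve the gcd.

Old gcd = 4; gcd of others (without N[2]) = 4
New gcd for candidate v: gcd(4, v). Preserves old gcd iff gcd(4, v) = 4.
  Option A: v=69, gcd(4,69)=1 -> changes
  Option B: v=70, gcd(4,70)=2 -> changes
  Option C: v=20, gcd(4,20)=4 -> preserves
  Option D: v=8, gcd(4,8)=4 -> preserves
  Option E: v=4, gcd(4,4)=4 -> preserves

Answer: C D E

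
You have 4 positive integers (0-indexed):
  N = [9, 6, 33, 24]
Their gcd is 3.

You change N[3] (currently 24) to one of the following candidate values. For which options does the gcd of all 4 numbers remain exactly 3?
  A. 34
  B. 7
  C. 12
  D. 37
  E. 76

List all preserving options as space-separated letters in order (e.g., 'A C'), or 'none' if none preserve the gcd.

Answer: C

Derivation:
Old gcd = 3; gcd of others (without N[3]) = 3
New gcd for candidate v: gcd(3, v). Preserves old gcd iff gcd(3, v) = 3.
  Option A: v=34, gcd(3,34)=1 -> changes
  Option B: v=7, gcd(3,7)=1 -> changes
  Option C: v=12, gcd(3,12)=3 -> preserves
  Option D: v=37, gcd(3,37)=1 -> changes
  Option E: v=76, gcd(3,76)=1 -> changes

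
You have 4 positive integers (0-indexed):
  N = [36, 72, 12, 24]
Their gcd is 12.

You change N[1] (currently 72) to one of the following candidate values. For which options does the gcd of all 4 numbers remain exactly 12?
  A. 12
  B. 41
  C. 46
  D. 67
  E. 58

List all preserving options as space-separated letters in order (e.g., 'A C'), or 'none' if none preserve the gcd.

Old gcd = 12; gcd of others (without N[1]) = 12
New gcd for candidate v: gcd(12, v). Preserves old gcd iff gcd(12, v) = 12.
  Option A: v=12, gcd(12,12)=12 -> preserves
  Option B: v=41, gcd(12,41)=1 -> changes
  Option C: v=46, gcd(12,46)=2 -> changes
  Option D: v=67, gcd(12,67)=1 -> changes
  Option E: v=58, gcd(12,58)=2 -> changes

Answer: A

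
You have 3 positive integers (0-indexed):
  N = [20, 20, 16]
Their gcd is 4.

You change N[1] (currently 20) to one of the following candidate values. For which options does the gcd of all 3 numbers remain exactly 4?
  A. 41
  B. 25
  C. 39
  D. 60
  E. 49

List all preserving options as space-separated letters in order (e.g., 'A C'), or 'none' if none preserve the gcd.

Answer: D

Derivation:
Old gcd = 4; gcd of others (without N[1]) = 4
New gcd for candidate v: gcd(4, v). Preserves old gcd iff gcd(4, v) = 4.
  Option A: v=41, gcd(4,41)=1 -> changes
  Option B: v=25, gcd(4,25)=1 -> changes
  Option C: v=39, gcd(4,39)=1 -> changes
  Option D: v=60, gcd(4,60)=4 -> preserves
  Option E: v=49, gcd(4,49)=1 -> changes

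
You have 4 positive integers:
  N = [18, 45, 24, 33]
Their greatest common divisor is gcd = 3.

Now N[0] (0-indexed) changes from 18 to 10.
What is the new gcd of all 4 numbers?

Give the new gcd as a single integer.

Numbers: [18, 45, 24, 33], gcd = 3
Change: index 0, 18 -> 10
gcd of the OTHER numbers (without index 0): gcd([45, 24, 33]) = 3
New gcd = gcd(g_others, new_val) = gcd(3, 10) = 1

Answer: 1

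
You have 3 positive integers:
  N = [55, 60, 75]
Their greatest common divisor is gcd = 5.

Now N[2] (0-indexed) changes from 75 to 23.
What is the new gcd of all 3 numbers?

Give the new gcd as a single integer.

Answer: 1

Derivation:
Numbers: [55, 60, 75], gcd = 5
Change: index 2, 75 -> 23
gcd of the OTHER numbers (without index 2): gcd([55, 60]) = 5
New gcd = gcd(g_others, new_val) = gcd(5, 23) = 1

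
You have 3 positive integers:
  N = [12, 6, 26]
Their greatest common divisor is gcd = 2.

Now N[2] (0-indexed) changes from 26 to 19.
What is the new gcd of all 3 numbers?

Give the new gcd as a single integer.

Answer: 1

Derivation:
Numbers: [12, 6, 26], gcd = 2
Change: index 2, 26 -> 19
gcd of the OTHER numbers (without index 2): gcd([12, 6]) = 6
New gcd = gcd(g_others, new_val) = gcd(6, 19) = 1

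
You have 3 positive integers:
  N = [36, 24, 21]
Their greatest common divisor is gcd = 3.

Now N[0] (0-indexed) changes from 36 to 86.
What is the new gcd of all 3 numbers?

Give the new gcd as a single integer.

Answer: 1

Derivation:
Numbers: [36, 24, 21], gcd = 3
Change: index 0, 36 -> 86
gcd of the OTHER numbers (without index 0): gcd([24, 21]) = 3
New gcd = gcd(g_others, new_val) = gcd(3, 86) = 1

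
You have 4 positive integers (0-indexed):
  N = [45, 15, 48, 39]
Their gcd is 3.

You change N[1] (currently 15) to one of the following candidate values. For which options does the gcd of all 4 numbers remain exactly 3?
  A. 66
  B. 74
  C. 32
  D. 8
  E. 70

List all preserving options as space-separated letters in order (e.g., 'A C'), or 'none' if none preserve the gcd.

Answer: A

Derivation:
Old gcd = 3; gcd of others (without N[1]) = 3
New gcd for candidate v: gcd(3, v). Preserves old gcd iff gcd(3, v) = 3.
  Option A: v=66, gcd(3,66)=3 -> preserves
  Option B: v=74, gcd(3,74)=1 -> changes
  Option C: v=32, gcd(3,32)=1 -> changes
  Option D: v=8, gcd(3,8)=1 -> changes
  Option E: v=70, gcd(3,70)=1 -> changes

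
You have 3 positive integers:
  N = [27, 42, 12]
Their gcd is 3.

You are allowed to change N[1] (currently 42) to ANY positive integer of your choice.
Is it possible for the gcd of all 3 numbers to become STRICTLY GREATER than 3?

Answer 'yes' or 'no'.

Answer: no

Derivation:
Current gcd = 3
gcd of all OTHER numbers (without N[1]=42): gcd([27, 12]) = 3
The new gcd after any change is gcd(3, new_value).
This can be at most 3.
Since 3 = old gcd 3, the gcd can only stay the same or decrease.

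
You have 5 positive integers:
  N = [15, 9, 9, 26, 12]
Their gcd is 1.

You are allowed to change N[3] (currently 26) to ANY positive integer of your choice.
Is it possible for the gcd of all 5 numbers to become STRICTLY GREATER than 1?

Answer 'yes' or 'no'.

Answer: yes

Derivation:
Current gcd = 1
gcd of all OTHER numbers (without N[3]=26): gcd([15, 9, 9, 12]) = 3
The new gcd after any change is gcd(3, new_value).
This can be at most 3.
Since 3 > old gcd 1, the gcd CAN increase (e.g., set N[3] = 3).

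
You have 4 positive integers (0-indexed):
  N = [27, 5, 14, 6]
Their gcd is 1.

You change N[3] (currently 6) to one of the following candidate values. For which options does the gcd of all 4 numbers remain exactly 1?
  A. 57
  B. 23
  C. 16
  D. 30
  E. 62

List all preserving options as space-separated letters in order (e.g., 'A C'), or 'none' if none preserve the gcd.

Answer: A B C D E

Derivation:
Old gcd = 1; gcd of others (without N[3]) = 1
New gcd for candidate v: gcd(1, v). Preserves old gcd iff gcd(1, v) = 1.
  Option A: v=57, gcd(1,57)=1 -> preserves
  Option B: v=23, gcd(1,23)=1 -> preserves
  Option C: v=16, gcd(1,16)=1 -> preserves
  Option D: v=30, gcd(1,30)=1 -> preserves
  Option E: v=62, gcd(1,62)=1 -> preserves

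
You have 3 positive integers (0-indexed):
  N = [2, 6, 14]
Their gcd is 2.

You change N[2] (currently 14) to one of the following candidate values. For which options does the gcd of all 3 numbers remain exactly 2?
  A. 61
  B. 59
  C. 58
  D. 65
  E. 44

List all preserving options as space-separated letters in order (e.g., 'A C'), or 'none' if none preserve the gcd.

Old gcd = 2; gcd of others (without N[2]) = 2
New gcd for candidate v: gcd(2, v). Preserves old gcd iff gcd(2, v) = 2.
  Option A: v=61, gcd(2,61)=1 -> changes
  Option B: v=59, gcd(2,59)=1 -> changes
  Option C: v=58, gcd(2,58)=2 -> preserves
  Option D: v=65, gcd(2,65)=1 -> changes
  Option E: v=44, gcd(2,44)=2 -> preserves

Answer: C E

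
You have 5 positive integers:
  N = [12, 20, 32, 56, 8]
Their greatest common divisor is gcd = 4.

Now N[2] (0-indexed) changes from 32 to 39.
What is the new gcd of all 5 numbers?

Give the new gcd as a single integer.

Numbers: [12, 20, 32, 56, 8], gcd = 4
Change: index 2, 32 -> 39
gcd of the OTHER numbers (without index 2): gcd([12, 20, 56, 8]) = 4
New gcd = gcd(g_others, new_val) = gcd(4, 39) = 1

Answer: 1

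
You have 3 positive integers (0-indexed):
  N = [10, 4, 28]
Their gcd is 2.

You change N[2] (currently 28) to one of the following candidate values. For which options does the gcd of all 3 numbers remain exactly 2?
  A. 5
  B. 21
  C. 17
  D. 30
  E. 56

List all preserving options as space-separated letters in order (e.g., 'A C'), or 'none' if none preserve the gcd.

Answer: D E

Derivation:
Old gcd = 2; gcd of others (without N[2]) = 2
New gcd for candidate v: gcd(2, v). Preserves old gcd iff gcd(2, v) = 2.
  Option A: v=5, gcd(2,5)=1 -> changes
  Option B: v=21, gcd(2,21)=1 -> changes
  Option C: v=17, gcd(2,17)=1 -> changes
  Option D: v=30, gcd(2,30)=2 -> preserves
  Option E: v=56, gcd(2,56)=2 -> preserves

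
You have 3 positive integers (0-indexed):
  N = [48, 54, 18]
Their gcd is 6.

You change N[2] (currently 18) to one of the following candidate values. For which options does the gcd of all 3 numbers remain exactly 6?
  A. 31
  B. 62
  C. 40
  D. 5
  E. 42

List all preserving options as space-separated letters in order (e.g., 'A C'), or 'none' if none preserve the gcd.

Old gcd = 6; gcd of others (without N[2]) = 6
New gcd for candidate v: gcd(6, v). Preserves old gcd iff gcd(6, v) = 6.
  Option A: v=31, gcd(6,31)=1 -> changes
  Option B: v=62, gcd(6,62)=2 -> changes
  Option C: v=40, gcd(6,40)=2 -> changes
  Option D: v=5, gcd(6,5)=1 -> changes
  Option E: v=42, gcd(6,42)=6 -> preserves

Answer: E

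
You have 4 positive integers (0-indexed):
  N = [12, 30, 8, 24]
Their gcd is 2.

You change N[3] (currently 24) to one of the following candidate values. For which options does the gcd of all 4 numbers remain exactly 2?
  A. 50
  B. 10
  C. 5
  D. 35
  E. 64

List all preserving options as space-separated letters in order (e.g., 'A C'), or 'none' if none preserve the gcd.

Answer: A B E

Derivation:
Old gcd = 2; gcd of others (without N[3]) = 2
New gcd for candidate v: gcd(2, v). Preserves old gcd iff gcd(2, v) = 2.
  Option A: v=50, gcd(2,50)=2 -> preserves
  Option B: v=10, gcd(2,10)=2 -> preserves
  Option C: v=5, gcd(2,5)=1 -> changes
  Option D: v=35, gcd(2,35)=1 -> changes
  Option E: v=64, gcd(2,64)=2 -> preserves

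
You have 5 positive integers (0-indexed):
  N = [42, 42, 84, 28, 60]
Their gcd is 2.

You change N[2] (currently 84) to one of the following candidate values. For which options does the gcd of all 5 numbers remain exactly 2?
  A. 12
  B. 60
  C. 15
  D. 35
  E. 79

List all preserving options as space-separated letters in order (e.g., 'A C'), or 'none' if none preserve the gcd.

Old gcd = 2; gcd of others (without N[2]) = 2
New gcd for candidate v: gcd(2, v). Preserves old gcd iff gcd(2, v) = 2.
  Option A: v=12, gcd(2,12)=2 -> preserves
  Option B: v=60, gcd(2,60)=2 -> preserves
  Option C: v=15, gcd(2,15)=1 -> changes
  Option D: v=35, gcd(2,35)=1 -> changes
  Option E: v=79, gcd(2,79)=1 -> changes

Answer: A B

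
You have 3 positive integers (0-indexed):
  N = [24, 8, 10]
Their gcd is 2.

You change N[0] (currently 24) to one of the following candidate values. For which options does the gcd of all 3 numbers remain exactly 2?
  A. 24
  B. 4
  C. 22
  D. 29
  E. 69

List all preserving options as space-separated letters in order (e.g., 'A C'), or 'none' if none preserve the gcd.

Old gcd = 2; gcd of others (without N[0]) = 2
New gcd for candidate v: gcd(2, v). Preserves old gcd iff gcd(2, v) = 2.
  Option A: v=24, gcd(2,24)=2 -> preserves
  Option B: v=4, gcd(2,4)=2 -> preserves
  Option C: v=22, gcd(2,22)=2 -> preserves
  Option D: v=29, gcd(2,29)=1 -> changes
  Option E: v=69, gcd(2,69)=1 -> changes

Answer: A B C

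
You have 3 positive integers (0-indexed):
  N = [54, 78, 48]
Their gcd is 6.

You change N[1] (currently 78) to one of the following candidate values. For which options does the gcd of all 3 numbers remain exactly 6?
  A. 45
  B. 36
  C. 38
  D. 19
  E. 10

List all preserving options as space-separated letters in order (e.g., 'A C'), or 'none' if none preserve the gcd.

Answer: B

Derivation:
Old gcd = 6; gcd of others (without N[1]) = 6
New gcd for candidate v: gcd(6, v). Preserves old gcd iff gcd(6, v) = 6.
  Option A: v=45, gcd(6,45)=3 -> changes
  Option B: v=36, gcd(6,36)=6 -> preserves
  Option C: v=38, gcd(6,38)=2 -> changes
  Option D: v=19, gcd(6,19)=1 -> changes
  Option E: v=10, gcd(6,10)=2 -> changes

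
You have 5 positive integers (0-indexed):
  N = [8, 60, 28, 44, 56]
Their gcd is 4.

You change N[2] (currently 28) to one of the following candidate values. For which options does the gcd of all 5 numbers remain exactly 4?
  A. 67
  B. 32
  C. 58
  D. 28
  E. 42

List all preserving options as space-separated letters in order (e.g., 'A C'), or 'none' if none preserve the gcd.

Old gcd = 4; gcd of others (without N[2]) = 4
New gcd for candidate v: gcd(4, v). Preserves old gcd iff gcd(4, v) = 4.
  Option A: v=67, gcd(4,67)=1 -> changes
  Option B: v=32, gcd(4,32)=4 -> preserves
  Option C: v=58, gcd(4,58)=2 -> changes
  Option D: v=28, gcd(4,28)=4 -> preserves
  Option E: v=42, gcd(4,42)=2 -> changes

Answer: B D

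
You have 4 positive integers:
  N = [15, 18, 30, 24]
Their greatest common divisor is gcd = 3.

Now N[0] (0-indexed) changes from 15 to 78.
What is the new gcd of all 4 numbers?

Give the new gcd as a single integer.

Numbers: [15, 18, 30, 24], gcd = 3
Change: index 0, 15 -> 78
gcd of the OTHER numbers (without index 0): gcd([18, 30, 24]) = 6
New gcd = gcd(g_others, new_val) = gcd(6, 78) = 6

Answer: 6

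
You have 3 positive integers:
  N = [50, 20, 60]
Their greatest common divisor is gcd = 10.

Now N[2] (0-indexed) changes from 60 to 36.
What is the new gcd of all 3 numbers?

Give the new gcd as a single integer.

Numbers: [50, 20, 60], gcd = 10
Change: index 2, 60 -> 36
gcd of the OTHER numbers (without index 2): gcd([50, 20]) = 10
New gcd = gcd(g_others, new_val) = gcd(10, 36) = 2

Answer: 2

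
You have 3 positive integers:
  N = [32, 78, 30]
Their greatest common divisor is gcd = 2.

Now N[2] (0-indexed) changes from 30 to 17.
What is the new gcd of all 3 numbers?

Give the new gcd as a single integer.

Numbers: [32, 78, 30], gcd = 2
Change: index 2, 30 -> 17
gcd of the OTHER numbers (without index 2): gcd([32, 78]) = 2
New gcd = gcd(g_others, new_val) = gcd(2, 17) = 1

Answer: 1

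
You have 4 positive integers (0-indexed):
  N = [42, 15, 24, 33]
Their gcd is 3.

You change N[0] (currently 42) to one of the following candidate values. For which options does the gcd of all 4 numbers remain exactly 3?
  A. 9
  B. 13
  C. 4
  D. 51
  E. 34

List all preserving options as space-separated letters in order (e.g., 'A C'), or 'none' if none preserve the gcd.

Answer: A D

Derivation:
Old gcd = 3; gcd of others (without N[0]) = 3
New gcd for candidate v: gcd(3, v). Preserves old gcd iff gcd(3, v) = 3.
  Option A: v=9, gcd(3,9)=3 -> preserves
  Option B: v=13, gcd(3,13)=1 -> changes
  Option C: v=4, gcd(3,4)=1 -> changes
  Option D: v=51, gcd(3,51)=3 -> preserves
  Option E: v=34, gcd(3,34)=1 -> changes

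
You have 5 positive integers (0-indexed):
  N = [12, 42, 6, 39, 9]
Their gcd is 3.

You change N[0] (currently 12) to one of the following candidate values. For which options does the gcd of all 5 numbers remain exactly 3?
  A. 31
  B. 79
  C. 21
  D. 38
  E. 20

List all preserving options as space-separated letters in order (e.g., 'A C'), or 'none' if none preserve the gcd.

Old gcd = 3; gcd of others (without N[0]) = 3
New gcd for candidate v: gcd(3, v). Preserves old gcd iff gcd(3, v) = 3.
  Option A: v=31, gcd(3,31)=1 -> changes
  Option B: v=79, gcd(3,79)=1 -> changes
  Option C: v=21, gcd(3,21)=3 -> preserves
  Option D: v=38, gcd(3,38)=1 -> changes
  Option E: v=20, gcd(3,20)=1 -> changes

Answer: C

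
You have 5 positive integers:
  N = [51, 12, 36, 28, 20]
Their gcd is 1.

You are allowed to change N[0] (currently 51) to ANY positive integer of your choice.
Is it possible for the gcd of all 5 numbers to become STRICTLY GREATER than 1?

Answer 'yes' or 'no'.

Answer: yes

Derivation:
Current gcd = 1
gcd of all OTHER numbers (without N[0]=51): gcd([12, 36, 28, 20]) = 4
The new gcd after any change is gcd(4, new_value).
This can be at most 4.
Since 4 > old gcd 1, the gcd CAN increase (e.g., set N[0] = 4).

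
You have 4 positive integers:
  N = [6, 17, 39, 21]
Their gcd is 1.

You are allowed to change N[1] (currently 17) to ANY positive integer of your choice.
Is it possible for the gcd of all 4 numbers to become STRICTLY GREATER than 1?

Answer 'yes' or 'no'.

Current gcd = 1
gcd of all OTHER numbers (without N[1]=17): gcd([6, 39, 21]) = 3
The new gcd after any change is gcd(3, new_value).
This can be at most 3.
Since 3 > old gcd 1, the gcd CAN increase (e.g., set N[1] = 3).

Answer: yes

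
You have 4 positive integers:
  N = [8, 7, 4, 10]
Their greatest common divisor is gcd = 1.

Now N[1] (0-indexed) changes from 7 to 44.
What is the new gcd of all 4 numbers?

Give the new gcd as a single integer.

Numbers: [8, 7, 4, 10], gcd = 1
Change: index 1, 7 -> 44
gcd of the OTHER numbers (without index 1): gcd([8, 4, 10]) = 2
New gcd = gcd(g_others, new_val) = gcd(2, 44) = 2

Answer: 2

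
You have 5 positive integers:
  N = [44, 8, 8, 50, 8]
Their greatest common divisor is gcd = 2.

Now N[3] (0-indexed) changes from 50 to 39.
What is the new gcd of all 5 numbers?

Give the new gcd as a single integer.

Answer: 1

Derivation:
Numbers: [44, 8, 8, 50, 8], gcd = 2
Change: index 3, 50 -> 39
gcd of the OTHER numbers (without index 3): gcd([44, 8, 8, 8]) = 4
New gcd = gcd(g_others, new_val) = gcd(4, 39) = 1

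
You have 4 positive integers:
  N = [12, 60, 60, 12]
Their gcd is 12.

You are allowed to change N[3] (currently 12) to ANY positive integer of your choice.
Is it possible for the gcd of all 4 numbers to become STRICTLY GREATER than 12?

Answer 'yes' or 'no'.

Answer: no

Derivation:
Current gcd = 12
gcd of all OTHER numbers (without N[3]=12): gcd([12, 60, 60]) = 12
The new gcd after any change is gcd(12, new_value).
This can be at most 12.
Since 12 = old gcd 12, the gcd can only stay the same or decrease.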